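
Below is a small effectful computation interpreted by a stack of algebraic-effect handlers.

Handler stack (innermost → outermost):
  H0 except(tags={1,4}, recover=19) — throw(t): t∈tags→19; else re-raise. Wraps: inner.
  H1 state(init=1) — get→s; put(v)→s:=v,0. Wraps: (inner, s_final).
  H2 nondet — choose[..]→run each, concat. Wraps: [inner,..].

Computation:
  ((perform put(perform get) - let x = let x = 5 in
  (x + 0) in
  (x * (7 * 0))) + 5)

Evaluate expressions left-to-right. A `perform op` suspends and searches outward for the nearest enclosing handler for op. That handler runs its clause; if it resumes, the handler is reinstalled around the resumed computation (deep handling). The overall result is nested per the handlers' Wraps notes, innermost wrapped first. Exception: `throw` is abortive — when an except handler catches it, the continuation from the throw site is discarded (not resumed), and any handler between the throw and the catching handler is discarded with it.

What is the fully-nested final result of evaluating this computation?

Answer: [(5, 1)]

Evaluation trace:
get @ H1 ⇒ 1
put(1) @ H1 ⇒ s:=1
H0 returns 5
H1 returns (5, 1)
H2 returns [(5, 1)]
= [(5, 1)]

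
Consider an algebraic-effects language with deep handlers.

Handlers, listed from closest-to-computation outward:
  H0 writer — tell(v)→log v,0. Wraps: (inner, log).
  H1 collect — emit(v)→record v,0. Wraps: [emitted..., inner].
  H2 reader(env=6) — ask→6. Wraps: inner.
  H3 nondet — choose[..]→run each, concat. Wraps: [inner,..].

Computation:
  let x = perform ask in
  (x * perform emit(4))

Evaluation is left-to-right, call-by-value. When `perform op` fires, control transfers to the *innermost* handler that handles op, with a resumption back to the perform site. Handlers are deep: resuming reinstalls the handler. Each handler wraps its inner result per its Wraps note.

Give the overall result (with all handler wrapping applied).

Evaluation trace:
ask @ H2 ⇒ 6
emit(4) @ H1 ⇒ out+=4
H0 returns (0, ())
H1 returns [4, (0, ())]
H2 returns [4, (0, ())]
H3 returns [[4, (0, ())]]
= [[4, (0, ())]]

Answer: [[4, (0, ())]]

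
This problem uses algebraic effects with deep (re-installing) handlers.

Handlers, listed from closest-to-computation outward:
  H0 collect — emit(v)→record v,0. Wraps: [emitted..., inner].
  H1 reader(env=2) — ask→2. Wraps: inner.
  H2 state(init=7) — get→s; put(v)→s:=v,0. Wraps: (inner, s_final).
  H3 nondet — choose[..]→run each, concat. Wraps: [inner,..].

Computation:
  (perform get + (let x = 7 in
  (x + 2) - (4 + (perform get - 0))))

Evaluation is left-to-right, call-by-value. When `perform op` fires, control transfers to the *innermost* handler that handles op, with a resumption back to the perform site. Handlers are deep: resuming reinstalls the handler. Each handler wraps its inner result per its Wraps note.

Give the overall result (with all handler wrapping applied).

Answer: [([5], 7)]

Step-by-step:
get @ H2 ⇒ 7
get @ H2 ⇒ 7
H0 returns [5]
H1 returns [5]
H2 returns ([5], 7)
H3 returns [([5], 7)]
= [([5], 7)]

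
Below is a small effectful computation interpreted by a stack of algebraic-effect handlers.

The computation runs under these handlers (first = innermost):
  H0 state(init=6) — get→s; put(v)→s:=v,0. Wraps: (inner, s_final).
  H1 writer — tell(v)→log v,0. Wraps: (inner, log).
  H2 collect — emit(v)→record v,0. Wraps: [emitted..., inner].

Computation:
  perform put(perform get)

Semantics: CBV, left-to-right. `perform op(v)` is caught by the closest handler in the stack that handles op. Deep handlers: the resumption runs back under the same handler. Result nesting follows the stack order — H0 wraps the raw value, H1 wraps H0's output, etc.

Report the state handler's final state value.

Evaluation trace:
get @ H0 ⇒ 6
put(6) @ H0 ⇒ s:=6
H0 returns (0, 6)
H1 returns ((0, 6), ())
H2 returns [((0, 6), ())]
= [((0, 6), ())]

Answer: 6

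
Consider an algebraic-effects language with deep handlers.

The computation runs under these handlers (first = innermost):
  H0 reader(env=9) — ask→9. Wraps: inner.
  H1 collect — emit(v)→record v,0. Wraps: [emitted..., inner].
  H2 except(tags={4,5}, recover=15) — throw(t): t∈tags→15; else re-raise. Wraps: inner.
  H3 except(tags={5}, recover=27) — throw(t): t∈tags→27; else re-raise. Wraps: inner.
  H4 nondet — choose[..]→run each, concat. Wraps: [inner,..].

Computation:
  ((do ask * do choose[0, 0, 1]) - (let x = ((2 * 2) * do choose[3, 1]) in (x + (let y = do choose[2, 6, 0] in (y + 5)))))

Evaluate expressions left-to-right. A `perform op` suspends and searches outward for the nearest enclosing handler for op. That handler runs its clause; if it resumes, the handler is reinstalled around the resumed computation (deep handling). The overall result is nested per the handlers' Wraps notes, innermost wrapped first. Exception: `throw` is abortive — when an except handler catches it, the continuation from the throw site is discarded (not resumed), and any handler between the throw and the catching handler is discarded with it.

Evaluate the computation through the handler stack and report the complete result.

Step-by-step:
ask @ H0 ⇒ 9
choose[0, 0, 1] @ H4
  branch[0] choose=0:
    choose[3, 1] @ H4
      branch[0] choose=3:
        choose[2, 6, 0] @ H4
          branch[0] choose=2:
            H0 returns -19
            H1 returns [-19]
            H2 returns [-19]
            H3 returns [-19]
            H4 returns [[-19]]
          branch[1] choose=6:
            H0 returns -23
            H1 returns [-23]
            H2 returns [-23]
            H3 returns [-23]
            H4 returns [[-23]]
          branch[2] choose=0:
            H0 returns -17
            H1 returns [-17]
            H2 returns [-17]
            H3 returns [-17]
            H4 returns [[-17]]
      branch[1] choose=1:
        choose[2, 6, 0] @ H4
          branch[0] choose=2:
            H0 returns -11
            H1 returns [-11]
            H2 returns [-11]
            H3 returns [-11]
            H4 returns [[-11]]
          branch[1] choose=6:
            H0 returns -15
            H1 returns [-15]
            H2 returns [-15]
            H3 returns [-15]
            H4 returns [[-15]]
          branch[2] choose=0:
            H0 returns -9
            H1 returns [-9]
            H2 returns [-9]
            H3 returns [-9]
            H4 returns [[-9]]
  branch[1] choose=0:
    choose[3, 1] @ H4
      branch[0] choose=3:
        choose[2, 6, 0] @ H4
          branch[0] choose=2:
            H0 returns -19
            H1 returns [-19]
            H2 returns [-19]
            H3 returns [-19]
            H4 returns [[-19]]
          branch[1] choose=6:
            H0 returns -23
            H1 returns [-23]
            H2 returns [-23]
            H3 returns [-23]
            H4 returns [[-23]]
          branch[2] choose=0:
            H0 returns -17
            H1 returns [-17]
            H2 returns [-17]
            H3 returns [-17]
            H4 returns [[-17]]
      branch[1] choose=1:
        choose[2, 6, 0] @ H4
          branch[0] choose=2:
            H0 returns -11
            H1 returns [-11]
            H2 returns [-11]
            H3 returns [-11]
            H4 returns [[-11]]
          branch[1] choose=6:
            H0 returns -15
            H1 returns [-15]
            H2 returns [-15]
            H3 returns [-15]
            H4 returns [[-15]]
          branch[2] choose=0:
            H0 returns -9
            H1 returns [-9]
            H2 returns [-9]
            H3 returns [-9]
            H4 returns [[-9]]
  branch[2] choose=1:
    choose[3, 1] @ H4
      branch[0] choose=3:
        choose[2, 6, 0] @ H4
          branch[0] choose=2:
            H0 returns -10
            H1 returns [-10]
            H2 returns [-10]
            H3 returns [-10]
            H4 returns [[-10]]
          branch[1] choose=6:
            H0 returns -14
            H1 returns [-14]
            H2 returns [-14]
            H3 returns [-14]
            H4 returns [[-14]]
          branch[2] choose=0:
            H0 returns -8
            H1 returns [-8]
            H2 returns [-8]
            H3 returns [-8]
            H4 returns [[-8]]
      branch[1] choose=1:
        choose[2, 6, 0] @ H4
          branch[0] choose=2:
            H0 returns -2
            H1 returns [-2]
            H2 returns [-2]
            H3 returns [-2]
            H4 returns [[-2]]
          branch[1] choose=6:
            H0 returns -6
            H1 returns [-6]
            H2 returns [-6]
            H3 returns [-6]
            H4 returns [[-6]]
          branch[2] choose=0:
            H0 returns 0
            H1 returns [0]
            H2 returns [0]
            H3 returns [0]
            H4 returns [[0]]
= [[-19], [-23], [-17], [-11], [-15], [-9], [-19], [-23], [-17], [-11], [-15], [-9], [-10], [-14], [-8], [-2], [-6], [0]]

Answer: [[-19], [-23], [-17], [-11], [-15], [-9], [-19], [-23], [-17], [-11], [-15], [-9], [-10], [-14], [-8], [-2], [-6], [0]]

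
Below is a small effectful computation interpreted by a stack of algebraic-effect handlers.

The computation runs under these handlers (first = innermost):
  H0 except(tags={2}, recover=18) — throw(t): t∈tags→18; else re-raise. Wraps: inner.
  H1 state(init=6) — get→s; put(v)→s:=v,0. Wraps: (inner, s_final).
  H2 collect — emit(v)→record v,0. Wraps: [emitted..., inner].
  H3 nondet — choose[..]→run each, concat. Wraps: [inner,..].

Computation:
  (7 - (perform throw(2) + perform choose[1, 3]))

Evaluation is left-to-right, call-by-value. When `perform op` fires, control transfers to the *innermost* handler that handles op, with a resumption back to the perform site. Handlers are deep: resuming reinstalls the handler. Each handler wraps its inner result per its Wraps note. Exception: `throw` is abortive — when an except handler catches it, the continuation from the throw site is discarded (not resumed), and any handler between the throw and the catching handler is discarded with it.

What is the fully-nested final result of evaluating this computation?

Step-by-step:
throw(2) @ H0 caught ⇒ 18
H1 returns (18, 6)
H2 returns [(18, 6)]
H3 returns [[(18, 6)]]
= [[(18, 6)]]

Answer: [[(18, 6)]]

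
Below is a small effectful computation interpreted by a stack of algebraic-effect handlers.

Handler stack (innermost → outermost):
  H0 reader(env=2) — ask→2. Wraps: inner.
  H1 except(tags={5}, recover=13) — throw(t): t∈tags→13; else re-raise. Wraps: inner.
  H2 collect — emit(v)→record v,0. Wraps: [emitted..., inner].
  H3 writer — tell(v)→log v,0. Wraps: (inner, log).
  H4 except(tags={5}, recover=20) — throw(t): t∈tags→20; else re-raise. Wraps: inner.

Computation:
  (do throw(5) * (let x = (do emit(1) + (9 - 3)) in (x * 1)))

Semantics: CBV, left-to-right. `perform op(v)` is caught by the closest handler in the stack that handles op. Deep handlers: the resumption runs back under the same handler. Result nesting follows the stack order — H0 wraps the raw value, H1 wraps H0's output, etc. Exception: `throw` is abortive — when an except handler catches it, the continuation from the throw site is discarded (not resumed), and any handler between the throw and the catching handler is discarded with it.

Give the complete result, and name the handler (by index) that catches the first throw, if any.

Answer: ([13], ()) ; first throw caught by: H1

Evaluation trace:
throw(5) @ H1 caught ⇒ 13
H2 returns [13]
H3 returns ([13], ())
H4 returns ([13], ())
= ([13], ())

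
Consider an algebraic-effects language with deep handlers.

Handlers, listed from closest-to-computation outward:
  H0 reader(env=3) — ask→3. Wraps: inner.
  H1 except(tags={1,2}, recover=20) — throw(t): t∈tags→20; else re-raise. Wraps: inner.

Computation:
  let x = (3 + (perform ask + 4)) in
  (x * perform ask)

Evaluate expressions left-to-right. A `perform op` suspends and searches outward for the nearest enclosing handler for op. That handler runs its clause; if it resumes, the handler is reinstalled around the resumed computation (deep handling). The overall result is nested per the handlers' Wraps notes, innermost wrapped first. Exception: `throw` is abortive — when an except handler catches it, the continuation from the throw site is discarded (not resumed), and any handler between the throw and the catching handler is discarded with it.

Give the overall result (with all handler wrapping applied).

Working:
ask @ H0 ⇒ 3
ask @ H0 ⇒ 3
H0 returns 30
H1 returns 30
= 30

Answer: 30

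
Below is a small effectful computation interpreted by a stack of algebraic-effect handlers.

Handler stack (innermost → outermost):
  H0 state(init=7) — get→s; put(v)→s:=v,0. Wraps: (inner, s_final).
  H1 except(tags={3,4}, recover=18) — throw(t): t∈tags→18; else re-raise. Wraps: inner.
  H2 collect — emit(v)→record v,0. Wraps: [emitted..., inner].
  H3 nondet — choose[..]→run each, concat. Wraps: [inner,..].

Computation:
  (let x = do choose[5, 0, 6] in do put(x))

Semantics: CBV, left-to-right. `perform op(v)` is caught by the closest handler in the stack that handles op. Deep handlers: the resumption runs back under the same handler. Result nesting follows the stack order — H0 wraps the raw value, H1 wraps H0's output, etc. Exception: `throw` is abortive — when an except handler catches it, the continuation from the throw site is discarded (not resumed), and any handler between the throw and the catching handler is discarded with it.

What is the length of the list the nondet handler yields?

Answer: 3

Working:
choose[5, 0, 6] @ H3
  branch[0] choose=5:
    put(5) @ H0 ⇒ s:=5
    H0 returns (0, 5)
    H1 returns (0, 5)
    H2 returns [(0, 5)]
    H3 returns [[(0, 5)]]
  branch[1] choose=0:
    put(0) @ H0 ⇒ s:=0
    H0 returns (0, 0)
    H1 returns (0, 0)
    H2 returns [(0, 0)]
    H3 returns [[(0, 0)]]
  branch[2] choose=6:
    put(6) @ H0 ⇒ s:=6
    H0 returns (0, 6)
    H1 returns (0, 6)
    H2 returns [(0, 6)]
    H3 returns [[(0, 6)]]
= [[(0, 5)], [(0, 0)], [(0, 6)]]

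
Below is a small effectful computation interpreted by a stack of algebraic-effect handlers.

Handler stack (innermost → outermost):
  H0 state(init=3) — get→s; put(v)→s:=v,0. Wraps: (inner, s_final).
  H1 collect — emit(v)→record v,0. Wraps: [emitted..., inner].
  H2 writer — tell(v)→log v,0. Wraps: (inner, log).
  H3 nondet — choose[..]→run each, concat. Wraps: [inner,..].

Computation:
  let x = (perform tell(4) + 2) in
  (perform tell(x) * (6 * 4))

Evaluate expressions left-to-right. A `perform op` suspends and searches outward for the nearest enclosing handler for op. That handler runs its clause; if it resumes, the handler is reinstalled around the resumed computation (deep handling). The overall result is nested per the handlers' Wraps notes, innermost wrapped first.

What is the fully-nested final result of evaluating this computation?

Working:
tell(4) @ H2 ⇒ log+=4
tell(2) @ H2 ⇒ log+=2
H0 returns (0, 3)
H1 returns [(0, 3)]
H2 returns ([(0, 3)], (4, 2))
H3 returns [([(0, 3)], (4, 2))]
= [([(0, 3)], (4, 2))]

Answer: [([(0, 3)], (4, 2))]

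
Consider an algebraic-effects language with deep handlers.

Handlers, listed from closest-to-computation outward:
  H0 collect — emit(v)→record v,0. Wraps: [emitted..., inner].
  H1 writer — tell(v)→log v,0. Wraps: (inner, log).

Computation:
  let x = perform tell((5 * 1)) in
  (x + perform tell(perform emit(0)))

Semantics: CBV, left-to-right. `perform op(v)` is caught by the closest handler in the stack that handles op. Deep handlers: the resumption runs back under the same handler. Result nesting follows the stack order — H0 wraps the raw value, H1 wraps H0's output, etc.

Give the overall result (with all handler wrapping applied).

Evaluation trace:
tell(5) @ H1 ⇒ log+=5
emit(0) @ H0 ⇒ out+=0
tell(0) @ H1 ⇒ log+=0
H0 returns [0, 0]
H1 returns ([0, 0], (5, 0))
= ([0, 0], (5, 0))

Answer: ([0, 0], (5, 0))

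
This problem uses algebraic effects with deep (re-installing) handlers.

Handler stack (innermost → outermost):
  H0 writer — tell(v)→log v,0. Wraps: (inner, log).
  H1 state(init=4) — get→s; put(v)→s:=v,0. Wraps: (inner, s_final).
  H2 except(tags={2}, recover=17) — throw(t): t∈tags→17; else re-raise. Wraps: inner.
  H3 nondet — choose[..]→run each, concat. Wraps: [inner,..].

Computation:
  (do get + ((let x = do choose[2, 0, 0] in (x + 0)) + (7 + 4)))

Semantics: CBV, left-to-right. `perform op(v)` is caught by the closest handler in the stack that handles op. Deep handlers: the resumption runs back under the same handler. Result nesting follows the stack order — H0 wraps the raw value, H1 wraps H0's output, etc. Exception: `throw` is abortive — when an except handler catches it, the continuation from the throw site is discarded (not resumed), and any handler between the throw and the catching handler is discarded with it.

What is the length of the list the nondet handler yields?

Answer: 3

Step-by-step:
get @ H1 ⇒ 4
choose[2, 0, 0] @ H3
  branch[0] choose=2:
    H0 returns (17, ())
    H1 returns ((17, ()), 4)
    H2 returns ((17, ()), 4)
    H3 returns [((17, ()), 4)]
  branch[1] choose=0:
    H0 returns (15, ())
    H1 returns ((15, ()), 4)
    H2 returns ((15, ()), 4)
    H3 returns [((15, ()), 4)]
  branch[2] choose=0:
    H0 returns (15, ())
    H1 returns ((15, ()), 4)
    H2 returns ((15, ()), 4)
    H3 returns [((15, ()), 4)]
= [((17, ()), 4), ((15, ()), 4), ((15, ()), 4)]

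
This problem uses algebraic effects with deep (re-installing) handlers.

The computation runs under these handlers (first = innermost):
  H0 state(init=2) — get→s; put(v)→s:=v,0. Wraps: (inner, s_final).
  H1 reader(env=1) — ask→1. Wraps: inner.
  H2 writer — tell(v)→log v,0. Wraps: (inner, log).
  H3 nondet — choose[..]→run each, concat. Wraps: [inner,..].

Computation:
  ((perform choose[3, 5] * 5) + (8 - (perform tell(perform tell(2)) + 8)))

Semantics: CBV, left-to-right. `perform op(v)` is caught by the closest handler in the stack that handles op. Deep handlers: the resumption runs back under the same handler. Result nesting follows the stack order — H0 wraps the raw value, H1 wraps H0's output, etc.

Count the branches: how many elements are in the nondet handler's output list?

Step-by-step:
choose[3, 5] @ H3
  branch[0] choose=3:
    tell(2) @ H2 ⇒ log+=2
    tell(0) @ H2 ⇒ log+=0
    H0 returns (15, 2)
    H1 returns (15, 2)
    H2 returns ((15, 2), (2, 0))
    H3 returns [((15, 2), (2, 0))]
  branch[1] choose=5:
    tell(2) @ H2 ⇒ log+=2
    tell(0) @ H2 ⇒ log+=0
    H0 returns (25, 2)
    H1 returns (25, 2)
    H2 returns ((25, 2), (2, 0))
    H3 returns [((25, 2), (2, 0))]
= [((15, 2), (2, 0)), ((25, 2), (2, 0))]

Answer: 2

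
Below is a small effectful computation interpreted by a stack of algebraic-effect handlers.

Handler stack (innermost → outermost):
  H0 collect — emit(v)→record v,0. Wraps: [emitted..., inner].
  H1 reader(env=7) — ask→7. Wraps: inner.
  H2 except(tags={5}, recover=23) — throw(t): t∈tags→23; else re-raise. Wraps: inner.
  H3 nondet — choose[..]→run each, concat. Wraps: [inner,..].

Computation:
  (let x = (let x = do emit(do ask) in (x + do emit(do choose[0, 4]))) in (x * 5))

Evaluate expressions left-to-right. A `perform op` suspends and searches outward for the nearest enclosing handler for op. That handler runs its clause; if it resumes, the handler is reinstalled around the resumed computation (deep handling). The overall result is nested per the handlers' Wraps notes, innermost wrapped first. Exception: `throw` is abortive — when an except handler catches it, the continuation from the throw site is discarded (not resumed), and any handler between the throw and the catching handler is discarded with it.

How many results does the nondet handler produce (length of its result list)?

Answer: 2

Step-by-step:
ask @ H1 ⇒ 7
emit(7) @ H0 ⇒ out+=7
choose[0, 4] @ H3
  branch[0] choose=0:
    emit(0) @ H0 ⇒ out+=0
    H0 returns [7, 0, 0]
    H1 returns [7, 0, 0]
    H2 returns [7, 0, 0]
    H3 returns [[7, 0, 0]]
  branch[1] choose=4:
    emit(4) @ H0 ⇒ out+=4
    H0 returns [7, 4, 0]
    H1 returns [7, 4, 0]
    H2 returns [7, 4, 0]
    H3 returns [[7, 4, 0]]
= [[7, 0, 0], [7, 4, 0]]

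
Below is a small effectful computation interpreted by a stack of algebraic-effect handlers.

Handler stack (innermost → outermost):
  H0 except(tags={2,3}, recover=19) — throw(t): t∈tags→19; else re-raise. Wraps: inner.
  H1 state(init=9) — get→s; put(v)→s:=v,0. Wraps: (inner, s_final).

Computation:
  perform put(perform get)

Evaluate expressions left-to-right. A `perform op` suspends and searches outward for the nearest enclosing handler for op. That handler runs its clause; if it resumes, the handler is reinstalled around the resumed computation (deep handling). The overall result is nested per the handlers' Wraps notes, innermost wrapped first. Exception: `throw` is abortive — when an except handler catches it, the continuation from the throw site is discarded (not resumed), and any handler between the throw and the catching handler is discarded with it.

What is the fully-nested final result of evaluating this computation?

Answer: (0, 9)

Working:
get @ H1 ⇒ 9
put(9) @ H1 ⇒ s:=9
H0 returns 0
H1 returns (0, 9)
= (0, 9)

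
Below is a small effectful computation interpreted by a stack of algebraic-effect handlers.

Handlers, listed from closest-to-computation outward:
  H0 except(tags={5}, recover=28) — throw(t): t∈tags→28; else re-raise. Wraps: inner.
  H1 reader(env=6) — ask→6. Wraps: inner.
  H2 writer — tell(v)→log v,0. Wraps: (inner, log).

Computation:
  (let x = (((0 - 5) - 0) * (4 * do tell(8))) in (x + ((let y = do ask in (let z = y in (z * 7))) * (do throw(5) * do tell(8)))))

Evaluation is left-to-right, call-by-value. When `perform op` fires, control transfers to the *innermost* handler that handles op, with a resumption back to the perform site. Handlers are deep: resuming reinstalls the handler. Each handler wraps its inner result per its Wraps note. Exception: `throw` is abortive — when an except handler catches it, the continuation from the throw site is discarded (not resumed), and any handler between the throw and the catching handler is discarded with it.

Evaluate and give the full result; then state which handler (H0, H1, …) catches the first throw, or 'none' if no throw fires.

Answer: (28, (8)) ; first throw caught by: H0

Step-by-step:
tell(8) @ H2 ⇒ log+=8
ask @ H1 ⇒ 6
throw(5) @ H0 caught ⇒ 28
H1 returns 28
H2 returns (28, (8))
= (28, (8))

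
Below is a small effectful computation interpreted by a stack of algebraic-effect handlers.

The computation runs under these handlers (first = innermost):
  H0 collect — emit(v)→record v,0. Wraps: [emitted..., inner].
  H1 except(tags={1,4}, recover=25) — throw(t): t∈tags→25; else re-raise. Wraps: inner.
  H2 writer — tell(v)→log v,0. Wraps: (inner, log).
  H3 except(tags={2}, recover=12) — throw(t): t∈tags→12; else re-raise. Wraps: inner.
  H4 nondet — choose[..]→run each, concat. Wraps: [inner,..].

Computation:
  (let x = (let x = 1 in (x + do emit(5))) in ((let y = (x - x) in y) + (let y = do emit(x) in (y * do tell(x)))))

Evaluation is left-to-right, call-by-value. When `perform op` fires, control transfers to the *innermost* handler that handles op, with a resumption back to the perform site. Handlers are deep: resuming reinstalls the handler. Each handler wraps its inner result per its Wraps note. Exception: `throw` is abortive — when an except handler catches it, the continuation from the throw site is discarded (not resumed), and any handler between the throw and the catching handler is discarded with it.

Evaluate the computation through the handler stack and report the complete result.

Step-by-step:
emit(5) @ H0 ⇒ out+=5
emit(1) @ H0 ⇒ out+=1
tell(1) @ H2 ⇒ log+=1
H0 returns [5, 1, 0]
H1 returns [5, 1, 0]
H2 returns ([5, 1, 0], (1))
H3 returns ([5, 1, 0], (1))
H4 returns [([5, 1, 0], (1))]
= [([5, 1, 0], (1))]

Answer: [([5, 1, 0], (1))]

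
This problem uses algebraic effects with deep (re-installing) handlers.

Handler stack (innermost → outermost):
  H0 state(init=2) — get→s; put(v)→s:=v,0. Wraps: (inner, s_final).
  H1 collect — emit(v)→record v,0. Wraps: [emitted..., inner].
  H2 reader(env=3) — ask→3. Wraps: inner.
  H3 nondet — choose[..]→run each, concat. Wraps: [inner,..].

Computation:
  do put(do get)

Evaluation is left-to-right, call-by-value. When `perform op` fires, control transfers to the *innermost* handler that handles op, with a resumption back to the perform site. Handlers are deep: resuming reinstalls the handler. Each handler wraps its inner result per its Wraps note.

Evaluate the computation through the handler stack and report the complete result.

Answer: [[(0, 2)]]

Working:
get @ H0 ⇒ 2
put(2) @ H0 ⇒ s:=2
H0 returns (0, 2)
H1 returns [(0, 2)]
H2 returns [(0, 2)]
H3 returns [[(0, 2)]]
= [[(0, 2)]]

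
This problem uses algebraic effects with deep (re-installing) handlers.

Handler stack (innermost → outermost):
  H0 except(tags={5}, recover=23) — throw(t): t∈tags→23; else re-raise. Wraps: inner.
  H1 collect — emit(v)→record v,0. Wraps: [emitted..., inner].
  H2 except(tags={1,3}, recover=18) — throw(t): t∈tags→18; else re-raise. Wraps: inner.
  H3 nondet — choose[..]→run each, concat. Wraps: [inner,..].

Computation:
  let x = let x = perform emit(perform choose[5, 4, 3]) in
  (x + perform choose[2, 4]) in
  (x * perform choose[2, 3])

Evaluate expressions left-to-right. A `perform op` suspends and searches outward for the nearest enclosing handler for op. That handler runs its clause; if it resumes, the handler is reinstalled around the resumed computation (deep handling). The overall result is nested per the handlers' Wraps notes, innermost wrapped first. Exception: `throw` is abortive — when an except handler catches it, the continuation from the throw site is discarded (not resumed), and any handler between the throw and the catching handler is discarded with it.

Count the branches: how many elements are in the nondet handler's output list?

Answer: 12

Step-by-step:
choose[5, 4, 3] @ H3
  branch[0] choose=5:
    emit(5) @ H1 ⇒ out+=5
    choose[2, 4] @ H3
      branch[0] choose=2:
        choose[2, 3] @ H3
          branch[0] choose=2:
            H0 returns 4
            H1 returns [5, 4]
            H2 returns [5, 4]
            H3 returns [[5, 4]]
          branch[1] choose=3:
            H0 returns 6
            H1 returns [5, 6]
            H2 returns [5, 6]
            H3 returns [[5, 6]]
      branch[1] choose=4:
        choose[2, 3] @ H3
          branch[0] choose=2:
            H0 returns 8
            H1 returns [5, 8]
            H2 returns [5, 8]
            H3 returns [[5, 8]]
          branch[1] choose=3:
            H0 returns 12
            H1 returns [5, 12]
            H2 returns [5, 12]
            H3 returns [[5, 12]]
  branch[1] choose=4:
    emit(4) @ H1 ⇒ out+=4
    choose[2, 4] @ H3
      branch[0] choose=2:
        choose[2, 3] @ H3
          branch[0] choose=2:
            H0 returns 4
            H1 returns [4, 4]
            H2 returns [4, 4]
            H3 returns [[4, 4]]
          branch[1] choose=3:
            H0 returns 6
            H1 returns [4, 6]
            H2 returns [4, 6]
            H3 returns [[4, 6]]
      branch[1] choose=4:
        choose[2, 3] @ H3
          branch[0] choose=2:
            H0 returns 8
            H1 returns [4, 8]
            H2 returns [4, 8]
            H3 returns [[4, 8]]
          branch[1] choose=3:
            H0 returns 12
            H1 returns [4, 12]
            H2 returns [4, 12]
            H3 returns [[4, 12]]
  branch[2] choose=3:
    emit(3) @ H1 ⇒ out+=3
    choose[2, 4] @ H3
      branch[0] choose=2:
        choose[2, 3] @ H3
          branch[0] choose=2:
            H0 returns 4
            H1 returns [3, 4]
            H2 returns [3, 4]
            H3 returns [[3, 4]]
          branch[1] choose=3:
            H0 returns 6
            H1 returns [3, 6]
            H2 returns [3, 6]
            H3 returns [[3, 6]]
      branch[1] choose=4:
        choose[2, 3] @ H3
          branch[0] choose=2:
            H0 returns 8
            H1 returns [3, 8]
            H2 returns [3, 8]
            H3 returns [[3, 8]]
          branch[1] choose=3:
            H0 returns 12
            H1 returns [3, 12]
            H2 returns [3, 12]
            H3 returns [[3, 12]]
= [[5, 4], [5, 6], [5, 8], [5, 12], [4, 4], [4, 6], [4, 8], [4, 12], [3, 4], [3, 6], [3, 8], [3, 12]]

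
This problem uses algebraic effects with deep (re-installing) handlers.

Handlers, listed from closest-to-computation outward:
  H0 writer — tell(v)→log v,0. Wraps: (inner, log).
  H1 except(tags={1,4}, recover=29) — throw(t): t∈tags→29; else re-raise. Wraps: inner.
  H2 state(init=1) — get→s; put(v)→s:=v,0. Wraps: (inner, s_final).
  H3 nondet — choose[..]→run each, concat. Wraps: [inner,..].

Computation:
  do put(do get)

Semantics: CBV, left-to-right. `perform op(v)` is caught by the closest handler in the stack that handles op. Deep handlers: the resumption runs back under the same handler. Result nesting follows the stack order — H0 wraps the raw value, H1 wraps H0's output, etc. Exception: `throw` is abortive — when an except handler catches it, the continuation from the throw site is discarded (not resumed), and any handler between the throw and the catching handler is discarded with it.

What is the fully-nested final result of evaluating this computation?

Answer: [((0, ()), 1)]

Working:
get @ H2 ⇒ 1
put(1) @ H2 ⇒ s:=1
H0 returns (0, ())
H1 returns (0, ())
H2 returns ((0, ()), 1)
H3 returns [((0, ()), 1)]
= [((0, ()), 1)]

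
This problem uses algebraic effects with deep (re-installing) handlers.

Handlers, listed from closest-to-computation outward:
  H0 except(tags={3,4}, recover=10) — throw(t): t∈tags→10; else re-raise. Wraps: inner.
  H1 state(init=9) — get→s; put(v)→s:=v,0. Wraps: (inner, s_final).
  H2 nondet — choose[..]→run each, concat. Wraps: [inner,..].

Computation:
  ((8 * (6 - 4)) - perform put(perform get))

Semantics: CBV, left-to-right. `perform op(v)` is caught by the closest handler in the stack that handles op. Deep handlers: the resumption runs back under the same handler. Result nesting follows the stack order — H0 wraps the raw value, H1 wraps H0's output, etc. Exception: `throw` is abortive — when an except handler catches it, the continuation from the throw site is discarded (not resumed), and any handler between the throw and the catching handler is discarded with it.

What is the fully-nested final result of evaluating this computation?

Answer: [(16, 9)]

Evaluation trace:
get @ H1 ⇒ 9
put(9) @ H1 ⇒ s:=9
H0 returns 16
H1 returns (16, 9)
H2 returns [(16, 9)]
= [(16, 9)]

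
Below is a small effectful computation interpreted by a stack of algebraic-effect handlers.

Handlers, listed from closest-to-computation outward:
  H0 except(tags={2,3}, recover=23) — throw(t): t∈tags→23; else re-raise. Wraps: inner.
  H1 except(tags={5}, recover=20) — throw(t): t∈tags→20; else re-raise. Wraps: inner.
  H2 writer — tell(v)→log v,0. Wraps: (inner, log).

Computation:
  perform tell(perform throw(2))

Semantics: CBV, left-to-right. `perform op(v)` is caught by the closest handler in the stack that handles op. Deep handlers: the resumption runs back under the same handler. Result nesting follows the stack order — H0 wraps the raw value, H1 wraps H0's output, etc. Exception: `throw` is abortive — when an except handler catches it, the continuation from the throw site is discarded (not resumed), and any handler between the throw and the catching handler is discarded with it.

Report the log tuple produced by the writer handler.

Answer: ()

Evaluation trace:
throw(2) @ H0 caught ⇒ 23
H1 returns 23
H2 returns (23, ())
= (23, ())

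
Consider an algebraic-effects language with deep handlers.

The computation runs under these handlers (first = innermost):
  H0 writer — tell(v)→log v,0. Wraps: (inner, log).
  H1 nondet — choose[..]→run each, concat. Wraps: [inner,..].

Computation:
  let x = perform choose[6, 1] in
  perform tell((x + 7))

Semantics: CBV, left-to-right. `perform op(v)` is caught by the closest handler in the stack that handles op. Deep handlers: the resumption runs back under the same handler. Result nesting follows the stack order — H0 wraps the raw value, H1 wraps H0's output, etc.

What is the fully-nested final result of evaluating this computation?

Working:
choose[6, 1] @ H1
  branch[0] choose=6:
    tell(13) @ H0 ⇒ log+=13
    H0 returns (0, (13))
    H1 returns [(0, (13))]
  branch[1] choose=1:
    tell(8) @ H0 ⇒ log+=8
    H0 returns (0, (8))
    H1 returns [(0, (8))]
= [(0, (13)), (0, (8))]

Answer: [(0, (13)), (0, (8))]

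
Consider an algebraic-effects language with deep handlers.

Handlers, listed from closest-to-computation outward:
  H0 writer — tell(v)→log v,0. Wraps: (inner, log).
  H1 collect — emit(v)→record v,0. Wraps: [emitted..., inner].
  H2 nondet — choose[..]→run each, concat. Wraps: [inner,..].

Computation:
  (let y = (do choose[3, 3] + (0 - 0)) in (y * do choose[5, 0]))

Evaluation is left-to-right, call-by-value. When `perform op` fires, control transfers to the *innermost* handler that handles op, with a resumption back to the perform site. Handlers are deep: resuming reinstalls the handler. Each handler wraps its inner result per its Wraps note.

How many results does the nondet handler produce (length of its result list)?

Step-by-step:
choose[3, 3] @ H2
  branch[0] choose=3:
    choose[5, 0] @ H2
      branch[0] choose=5:
        H0 returns (15, ())
        H1 returns [(15, ())]
        H2 returns [[(15, ())]]
      branch[1] choose=0:
        H0 returns (0, ())
        H1 returns [(0, ())]
        H2 returns [[(0, ())]]
  branch[1] choose=3:
    choose[5, 0] @ H2
      branch[0] choose=5:
        H0 returns (15, ())
        H1 returns [(15, ())]
        H2 returns [[(15, ())]]
      branch[1] choose=0:
        H0 returns (0, ())
        H1 returns [(0, ())]
        H2 returns [[(0, ())]]
= [[(15, ())], [(0, ())], [(15, ())], [(0, ())]]

Answer: 4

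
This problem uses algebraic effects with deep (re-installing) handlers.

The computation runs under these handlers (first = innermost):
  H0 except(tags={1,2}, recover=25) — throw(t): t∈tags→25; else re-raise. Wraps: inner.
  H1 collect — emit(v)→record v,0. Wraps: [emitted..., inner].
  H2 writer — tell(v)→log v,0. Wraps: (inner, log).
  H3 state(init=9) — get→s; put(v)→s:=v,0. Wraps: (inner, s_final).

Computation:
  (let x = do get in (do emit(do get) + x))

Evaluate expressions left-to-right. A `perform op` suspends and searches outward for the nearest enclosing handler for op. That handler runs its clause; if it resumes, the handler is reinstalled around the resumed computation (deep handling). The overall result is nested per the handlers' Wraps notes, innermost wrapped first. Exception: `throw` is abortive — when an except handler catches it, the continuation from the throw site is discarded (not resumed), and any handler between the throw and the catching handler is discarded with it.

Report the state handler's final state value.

Step-by-step:
get @ H3 ⇒ 9
get @ H3 ⇒ 9
emit(9) @ H1 ⇒ out+=9
H0 returns 9
H1 returns [9, 9]
H2 returns ([9, 9], ())
H3 returns (([9, 9], ()), 9)
= (([9, 9], ()), 9)

Answer: 9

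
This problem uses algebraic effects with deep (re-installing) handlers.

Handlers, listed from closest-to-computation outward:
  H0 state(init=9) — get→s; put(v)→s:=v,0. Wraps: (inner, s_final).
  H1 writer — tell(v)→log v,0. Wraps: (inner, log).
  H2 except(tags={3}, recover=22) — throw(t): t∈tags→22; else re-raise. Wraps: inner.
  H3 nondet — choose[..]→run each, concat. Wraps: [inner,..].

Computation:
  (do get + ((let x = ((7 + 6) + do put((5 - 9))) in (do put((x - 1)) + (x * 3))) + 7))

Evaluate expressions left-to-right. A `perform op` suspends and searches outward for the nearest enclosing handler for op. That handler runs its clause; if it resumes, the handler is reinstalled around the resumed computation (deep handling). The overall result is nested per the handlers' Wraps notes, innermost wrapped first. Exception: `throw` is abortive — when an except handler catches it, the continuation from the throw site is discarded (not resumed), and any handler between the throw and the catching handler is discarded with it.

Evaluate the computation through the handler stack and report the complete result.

Answer: [((55, 12), ())]

Step-by-step:
get @ H0 ⇒ 9
put(-4) @ H0 ⇒ s:=-4
put(12) @ H0 ⇒ s:=12
H0 returns (55, 12)
H1 returns ((55, 12), ())
H2 returns ((55, 12), ())
H3 returns [((55, 12), ())]
= [((55, 12), ())]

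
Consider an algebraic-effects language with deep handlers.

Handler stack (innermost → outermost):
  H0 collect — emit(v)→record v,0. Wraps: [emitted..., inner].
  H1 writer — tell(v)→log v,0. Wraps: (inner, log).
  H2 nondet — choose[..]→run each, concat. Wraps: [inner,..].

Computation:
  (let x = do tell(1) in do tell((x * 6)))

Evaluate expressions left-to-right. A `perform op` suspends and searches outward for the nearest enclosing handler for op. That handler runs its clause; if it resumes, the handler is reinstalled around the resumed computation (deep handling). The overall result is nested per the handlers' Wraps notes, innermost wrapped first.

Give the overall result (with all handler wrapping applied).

Evaluation trace:
tell(1) @ H1 ⇒ log+=1
tell(0) @ H1 ⇒ log+=0
H0 returns [0]
H1 returns ([0], (1, 0))
H2 returns [([0], (1, 0))]
= [([0], (1, 0))]

Answer: [([0], (1, 0))]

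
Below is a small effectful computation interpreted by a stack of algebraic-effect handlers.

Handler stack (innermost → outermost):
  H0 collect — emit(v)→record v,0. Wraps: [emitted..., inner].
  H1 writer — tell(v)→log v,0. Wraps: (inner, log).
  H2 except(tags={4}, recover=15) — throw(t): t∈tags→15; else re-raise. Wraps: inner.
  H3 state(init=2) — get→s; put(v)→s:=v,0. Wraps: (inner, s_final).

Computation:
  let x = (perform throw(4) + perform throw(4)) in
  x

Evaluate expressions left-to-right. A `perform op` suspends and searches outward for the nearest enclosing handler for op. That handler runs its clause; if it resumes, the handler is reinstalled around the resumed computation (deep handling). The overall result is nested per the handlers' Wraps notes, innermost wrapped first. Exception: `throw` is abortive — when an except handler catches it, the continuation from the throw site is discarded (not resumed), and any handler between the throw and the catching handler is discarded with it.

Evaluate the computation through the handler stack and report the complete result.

Evaluation trace:
throw(4) @ H2 caught ⇒ 15
H3 returns (15, 2)
= (15, 2)

Answer: (15, 2)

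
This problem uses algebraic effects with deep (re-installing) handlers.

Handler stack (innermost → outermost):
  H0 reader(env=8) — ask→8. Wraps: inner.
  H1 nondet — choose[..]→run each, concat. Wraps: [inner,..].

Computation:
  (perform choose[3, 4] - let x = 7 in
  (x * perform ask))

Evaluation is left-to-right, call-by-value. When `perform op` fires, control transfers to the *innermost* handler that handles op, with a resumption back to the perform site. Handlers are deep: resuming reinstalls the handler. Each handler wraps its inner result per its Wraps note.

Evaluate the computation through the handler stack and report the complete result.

Answer: [-53, -52]

Step-by-step:
choose[3, 4] @ H1
  branch[0] choose=3:
    ask @ H0 ⇒ 8
    H0 returns -53
    H1 returns [-53]
  branch[1] choose=4:
    ask @ H0 ⇒ 8
    H0 returns -52
    H1 returns [-52]
= [-53, -52]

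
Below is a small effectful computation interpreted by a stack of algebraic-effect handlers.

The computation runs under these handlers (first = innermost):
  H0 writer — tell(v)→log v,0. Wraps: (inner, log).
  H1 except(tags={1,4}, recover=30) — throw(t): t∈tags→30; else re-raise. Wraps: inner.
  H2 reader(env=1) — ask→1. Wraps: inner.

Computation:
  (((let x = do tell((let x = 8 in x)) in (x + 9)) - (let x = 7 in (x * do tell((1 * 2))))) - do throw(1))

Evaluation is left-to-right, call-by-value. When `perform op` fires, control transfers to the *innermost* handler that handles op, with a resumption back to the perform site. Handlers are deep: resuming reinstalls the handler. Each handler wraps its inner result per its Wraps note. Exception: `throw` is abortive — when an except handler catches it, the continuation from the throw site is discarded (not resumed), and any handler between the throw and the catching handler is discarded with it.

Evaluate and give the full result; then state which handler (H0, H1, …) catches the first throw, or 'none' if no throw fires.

Step-by-step:
tell(8) @ H0 ⇒ log+=8
tell(2) @ H0 ⇒ log+=2
throw(1) @ H1 caught ⇒ 30
H2 returns 30
= 30

Answer: 30 ; first throw caught by: H1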